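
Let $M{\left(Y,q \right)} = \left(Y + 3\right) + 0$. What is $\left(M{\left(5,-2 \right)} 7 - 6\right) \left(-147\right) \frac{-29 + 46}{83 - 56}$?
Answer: $- \frac{41650}{9} \approx -4627.8$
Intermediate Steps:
$M{\left(Y,q \right)} = 3 + Y$ ($M{\left(Y,q \right)} = \left(3 + Y\right) + 0 = 3 + Y$)
$\left(M{\left(5,-2 \right)} 7 - 6\right) \left(-147\right) \frac{-29 + 46}{83 - 56} = \left(\left(3 + 5\right) 7 - 6\right) \left(-147\right) \frac{-29 + 46}{83 - 56} = \left(8 \cdot 7 - 6\right) \left(-147\right) \frac{17}{27} = \left(56 - 6\right) \left(-147\right) 17 \cdot \frac{1}{27} = 50 \left(-147\right) \frac{17}{27} = \left(-7350\right) \frac{17}{27} = - \frac{41650}{9}$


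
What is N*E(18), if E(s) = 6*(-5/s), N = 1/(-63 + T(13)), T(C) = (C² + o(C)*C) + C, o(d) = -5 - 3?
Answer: -⅑ ≈ -0.11111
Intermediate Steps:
o(d) = -8
T(C) = C² - 7*C (T(C) = (C² - 8*C) + C = C² - 7*C)
N = 1/15 (N = 1/(-63 + 13*(-7 + 13)) = 1/(-63 + 13*6) = 1/(-63 + 78) = 1/15 ≈ 0.066667)
E(s) = -30/s
N*E(18) = (-30/18)/15 = (-30*1/18)/15 = (1/15)*(-5/3) = -⅑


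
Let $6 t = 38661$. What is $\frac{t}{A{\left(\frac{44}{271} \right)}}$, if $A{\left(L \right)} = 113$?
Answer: $\frac{12887}{226} \approx 57.022$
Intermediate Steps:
$t = \frac{12887}{2}$ ($t = \frac{1}{6} \cdot 38661 = \frac{12887}{2} \approx 6443.5$)
$\frac{t}{A{\left(\frac{44}{271} \right)}} = \frac{12887}{2 \cdot 113} = \frac{12887}{2} \cdot \frac{1}{113} = \frac{12887}{226}$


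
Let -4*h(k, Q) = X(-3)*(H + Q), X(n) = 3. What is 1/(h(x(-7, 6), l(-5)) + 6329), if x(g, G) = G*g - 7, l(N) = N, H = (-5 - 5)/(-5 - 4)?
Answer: 12/75983 ≈ 0.00015793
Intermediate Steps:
H = 10/9 (H = -10/(-9) = -10*(-1/9) = 10/9 ≈ 1.1111)
x(g, G) = -7 + G*g
h(k, Q) = -5/6 - 3*Q/4 (h(k, Q) = -3*(10/9 + Q)/4 = -(10/3 + 3*Q)/4 = -5/6 - 3*Q/4)
1/(h(x(-7, 6), l(-5)) + 6329) = 1/((-5/6 - 3/4*(-5)) + 6329) = 1/((-5/6 + 15/4) + 6329) = 1/(35/12 + 6329) = 1/(75983/12) = 12/75983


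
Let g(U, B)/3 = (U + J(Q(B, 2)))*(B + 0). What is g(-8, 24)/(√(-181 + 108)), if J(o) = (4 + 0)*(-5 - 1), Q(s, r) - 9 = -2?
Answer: 2304*I*√73/73 ≈ 269.66*I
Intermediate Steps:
Q(s, r) = 7 (Q(s, r) = 9 - 2 = 7)
J(o) = -24 (J(o) = 4*(-6) = -24)
g(U, B) = 3*B*(-24 + U) (g(U, B) = 3*((U - 24)*(B + 0)) = 3*((-24 + U)*B) = 3*(B*(-24 + U)) = 3*B*(-24 + U))
g(-8, 24)/(√(-181 + 108)) = (3*24*(-24 - 8))/(√(-181 + 108)) = (3*24*(-32))/(√(-73)) = -2304*(-I*√73/73) = -(-2304)*I*√73/73 = 2304*I*√73/73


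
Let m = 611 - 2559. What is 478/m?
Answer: -239/974 ≈ -0.24538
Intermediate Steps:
m = -1948
478/m = 478/(-1948) = 478*(-1/1948) = -239/974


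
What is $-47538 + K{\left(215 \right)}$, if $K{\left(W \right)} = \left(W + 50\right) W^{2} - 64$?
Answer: $12202023$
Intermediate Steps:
$K{\left(W \right)} = -64 + W^{2} \left(50 + W\right)$ ($K{\left(W \right)} = \left(50 + W\right) W^{2} - 64 = W^{2} \left(50 + W\right) - 64 = -64 + W^{2} \left(50 + W\right)$)
$-47538 + K{\left(215 \right)} = -47538 + \left(-64 + 215^{3} + 50 \cdot 215^{2}\right) = -47538 + \left(-64 + 9938375 + 50 \cdot 46225\right) = -47538 + \left(-64 + 9938375 + 2311250\right) = -47538 + 12249561 = 12202023$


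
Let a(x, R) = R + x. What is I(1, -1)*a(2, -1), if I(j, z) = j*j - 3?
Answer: -2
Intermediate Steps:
I(j, z) = -3 + j² (I(j, z) = j² - 3 = -3 + j²)
I(1, -1)*a(2, -1) = (-3 + 1²)*(-1 + 2) = (-3 + 1)*1 = -2*1 = -2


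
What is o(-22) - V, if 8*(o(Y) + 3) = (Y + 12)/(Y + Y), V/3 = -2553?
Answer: 1347461/176 ≈ 7656.0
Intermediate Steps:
V = -7659 (V = 3*(-2553) = -7659)
o(Y) = -3 + (12 + Y)/(16*Y) (o(Y) = -3 + ((Y + 12)/(Y + Y))/8 = -3 + ((12 + Y)/((2*Y)))/8 = -3 + ((12 + Y)*(1/(2*Y)))/8 = -3 + ((12 + Y)/(2*Y))/8 = -3 + (12 + Y)/(16*Y))
o(-22) - V = (1/16)*(12 - 47*(-22))/(-22) - 1*(-7659) = (1/16)*(-1/22)*(12 + 1034) + 7659 = (1/16)*(-1/22)*1046 + 7659 = -523/176 + 7659 = 1347461/176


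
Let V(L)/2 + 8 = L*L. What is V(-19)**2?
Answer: 498436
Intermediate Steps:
V(L) = -16 + 2*L**2 (V(L) = -16 + 2*(L*L) = -16 + 2*L**2)
V(-19)**2 = (-16 + 2*(-19)**2)**2 = (-16 + 2*361)**2 = (-16 + 722)**2 = 706**2 = 498436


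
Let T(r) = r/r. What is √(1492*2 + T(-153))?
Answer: √2985 ≈ 54.635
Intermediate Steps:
T(r) = 1
√(1492*2 + T(-153)) = √(1492*2 + 1) = √(2984 + 1) = √2985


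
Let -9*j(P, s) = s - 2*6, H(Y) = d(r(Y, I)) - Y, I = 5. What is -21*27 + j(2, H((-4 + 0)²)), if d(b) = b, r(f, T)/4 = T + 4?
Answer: -5111/9 ≈ -567.89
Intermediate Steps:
r(f, T) = 16 + 4*T (r(f, T) = 4*(T + 4) = 4*(4 + T) = 16 + 4*T)
H(Y) = 36 - Y (H(Y) = (16 + 4*5) - Y = (16 + 20) - Y = 36 - Y)
j(P, s) = 4/3 - s/9 (j(P, s) = -(s - 2*6)/9 = -(s - 12)/9 = -(-12 + s)/9 = 4/3 - s/9)
-21*27 + j(2, H((-4 + 0)²)) = -21*27 + (4/3 - (36 - (-4 + 0)²)/9) = -567 + (4/3 - (36 - 1*(-4)²)/9) = -567 + (4/3 - (36 - 1*16)/9) = -567 + (4/3 - (36 - 16)/9) = -567 + (4/3 - ⅑*20) = -567 + (4/3 - 20/9) = -567 - 8/9 = -5111/9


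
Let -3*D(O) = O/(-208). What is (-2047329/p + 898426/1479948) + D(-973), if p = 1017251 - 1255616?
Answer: 15565476293351/2038213984560 ≈ 7.6368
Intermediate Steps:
D(O) = O/624 (D(O) = -O/(3*(-208)) = -O*(-1)/(3*208) = -(-1)*O/624 = O/624)
p = -238365
(-2047329/p + 898426/1479948) + D(-973) = (-2047329/(-238365) + 898426/1479948) + (1/624)*(-973) = (-2047329*(-1/238365) + 898426*(1/1479948)) - 973/624 = (227481/26485 + 449213/739974) - 973/624 = 180227431799/19598211390 - 973/624 = 15565476293351/2038213984560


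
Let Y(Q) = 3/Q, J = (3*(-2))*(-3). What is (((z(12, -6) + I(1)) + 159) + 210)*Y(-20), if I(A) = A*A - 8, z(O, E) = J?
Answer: -57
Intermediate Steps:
J = 18 (J = -6*(-3) = 18)
z(O, E) = 18
I(A) = -8 + A² (I(A) = A² - 8 = -8 + A²)
(((z(12, -6) + I(1)) + 159) + 210)*Y(-20) = (((18 + (-8 + 1²)) + 159) + 210)*(3/(-20)) = (((18 + (-8 + 1)) + 159) + 210)*(3*(-1/20)) = (((18 - 7) + 159) + 210)*(-3/20) = ((11 + 159) + 210)*(-3/20) = (170 + 210)*(-3/20) = 380*(-3/20) = -57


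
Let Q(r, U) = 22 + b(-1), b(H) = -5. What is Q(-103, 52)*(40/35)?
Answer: 136/7 ≈ 19.429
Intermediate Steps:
Q(r, U) = 17 (Q(r, U) = 22 - 5 = 17)
Q(-103, 52)*(40/35) = 17*(40/35) = 17*(40*(1/35)) = 17*(8/7) = 136/7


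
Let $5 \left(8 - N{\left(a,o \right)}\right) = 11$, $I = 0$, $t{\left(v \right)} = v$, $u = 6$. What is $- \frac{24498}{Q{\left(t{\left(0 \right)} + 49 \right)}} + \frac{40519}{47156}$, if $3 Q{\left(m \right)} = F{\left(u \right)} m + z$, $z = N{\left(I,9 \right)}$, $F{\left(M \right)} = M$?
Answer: $- \frac{17267677339}{70686844} \approx -244.28$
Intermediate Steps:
$N{\left(a,o \right)} = \frac{29}{5}$ ($N{\left(a,o \right)} = 8 - \frac{11}{5} = \frac{29}{5}$)
$z = \frac{29}{5} \approx 5.8$
$Q{\left(m \right)} = \frac{29}{15} + 2 m$ ($Q{\left(m \right)} = \frac{6 m + \frac{29}{5}}{3} = \frac{\frac{29}{5} + 6 m}{3} = \frac{29}{15} + 2 m$)
$- \frac{24498}{Q{\left(t{\left(0 \right)} + 49 \right)}} + \frac{40519}{47156} = - \frac{24498}{\frac{29}{15} + 2 \left(0 + 49\right)} + \frac{40519}{47156} = - \frac{24498}{\frac{29}{15} + 2 \cdot 49} + 40519 \cdot \frac{1}{47156} = - \frac{24498}{\frac{29}{15} + 98} + \frac{40519}{47156} = - \frac{24498}{\frac{1499}{15}} + \frac{40519}{47156} = \left(-24498\right) \frac{15}{1499} + \frac{40519}{47156} = - \frac{367470}{1499} + \frac{40519}{47156} = - \frac{17267677339}{70686844}$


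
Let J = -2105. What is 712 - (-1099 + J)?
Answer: 3916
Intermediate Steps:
712 - (-1099 + J) = 712 - (-1099 - 2105) = 712 - 1*(-3204) = 712 + 3204 = 3916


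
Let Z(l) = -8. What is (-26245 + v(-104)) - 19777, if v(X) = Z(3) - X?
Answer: -45926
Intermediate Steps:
v(X) = -8 - X
(-26245 + v(-104)) - 19777 = (-26245 + (-8 - 1*(-104))) - 19777 = (-26245 + (-8 + 104)) - 19777 = (-26245 + 96) - 19777 = -26149 - 19777 = -45926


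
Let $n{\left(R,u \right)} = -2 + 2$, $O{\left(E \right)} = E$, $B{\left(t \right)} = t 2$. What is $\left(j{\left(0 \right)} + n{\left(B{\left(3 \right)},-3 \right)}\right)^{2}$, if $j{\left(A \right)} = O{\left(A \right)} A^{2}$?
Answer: $0$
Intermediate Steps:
$B{\left(t \right)} = 2 t$
$j{\left(A \right)} = A^{3}$ ($j{\left(A \right)} = A A^{2} = A^{3}$)
$n{\left(R,u \right)} = 0$
$\left(j{\left(0 \right)} + n{\left(B{\left(3 \right)},-3 \right)}\right)^{2} = \left(0^{3} + 0\right)^{2} = \left(0 + 0\right)^{2} = 0^{2} = 0$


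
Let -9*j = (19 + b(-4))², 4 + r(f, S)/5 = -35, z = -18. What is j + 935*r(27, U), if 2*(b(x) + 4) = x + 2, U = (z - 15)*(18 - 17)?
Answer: -1641121/9 ≈ -1.8235e+5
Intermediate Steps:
U = -33 (U = (-18 - 15)*(18 - 17) = -33*1 = -33)
r(f, S) = -195 (r(f, S) = -20 + 5*(-35) = -20 - 175 = -195)
b(x) = -3 + x/2 (b(x) = -4 + (x + 2)/2 = -4 + (2 + x)/2 = -4 + (1 + x/2) = -3 + x/2)
j = -196/9 (j = -(19 + (-3 + (½)*(-4)))²/9 = -(19 + (-3 - 2))²/9 = -(19 - 5)²/9 = -⅑*14² = -⅑*196 = -196/9 ≈ -21.778)
j + 935*r(27, U) = -196/9 + 935*(-195) = -196/9 - 182325 = -1641121/9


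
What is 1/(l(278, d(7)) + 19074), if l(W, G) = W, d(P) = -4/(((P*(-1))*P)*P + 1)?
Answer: 1/19352 ≈ 5.1674e-5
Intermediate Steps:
d(P) = -4/(1 - P³) (d(P) = -4/(((-P)*P)*P + 1) = -4/((-P²)*P + 1) = -4/(-P³ + 1) = -4/(1 - P³))
1/(l(278, d(7)) + 19074) = 1/(278 + 19074) = 1/19352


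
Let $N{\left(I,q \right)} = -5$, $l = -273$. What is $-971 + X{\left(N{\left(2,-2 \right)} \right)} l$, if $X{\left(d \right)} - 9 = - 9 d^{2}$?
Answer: $57997$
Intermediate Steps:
$X{\left(d \right)} = 9 - 9 d^{2}$
$-971 + X{\left(N{\left(2,-2 \right)} \right)} l = -971 + \left(9 - 9 \left(-5\right)^{2}\right) \left(-273\right) = -971 + \left(9 - 225\right) \left(-273\right) = -971 - -58968 = -971 + 58968 = 57997$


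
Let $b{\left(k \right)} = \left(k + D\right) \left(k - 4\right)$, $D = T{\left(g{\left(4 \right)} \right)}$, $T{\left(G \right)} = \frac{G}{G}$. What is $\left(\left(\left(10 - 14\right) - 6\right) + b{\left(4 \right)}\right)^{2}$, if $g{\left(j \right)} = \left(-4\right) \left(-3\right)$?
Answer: $100$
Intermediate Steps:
$g{\left(j \right)} = 12$
$T{\left(G \right)} = 1$
$D = 1$
$b{\left(k \right)} = \left(1 + k\right) \left(-4 + k\right)$ ($b{\left(k \right)} = \left(k + 1\right) \left(k - 4\right) = \left(1 + k\right) \left(-4 + k\right)$)
$\left(\left(\left(10 - 14\right) - 6\right) + b{\left(4 \right)}\right)^{2} = \left(\left(\left(10 - 14\right) - 6\right) - \left(16 - 16\right)\right)^{2} = \left(\left(-4 - 6\right) - 0\right)^{2} = \left(-10 + 0\right)^{2} = \left(-10\right)^{2} = 100$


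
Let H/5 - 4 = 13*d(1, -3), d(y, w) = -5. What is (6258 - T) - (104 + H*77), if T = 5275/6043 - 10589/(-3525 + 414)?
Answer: 557126072095/18799773 ≈ 29635.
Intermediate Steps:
H = -305 (H = 20 + 5*(13*(-5)) = 20 + 5*(-65) = 20 - 325 = -305)
T = 80399852/18799773 (T = 5275*(1/6043) - 10589/(-3111) = 5275/6043 - 10589*(-1/3111) = 5275/6043 + 10589/3111 = 80399852/18799773 ≈ 4.2766)
(6258 - T) - (104 + H*77) = (6258 - 1*80399852/18799773) - (104 - 305*77) = (6258 - 80399852/18799773) - (104 - 23485) = 117568579582/18799773 - 1*(-23381) = 117568579582/18799773 + 23381 = 557126072095/18799773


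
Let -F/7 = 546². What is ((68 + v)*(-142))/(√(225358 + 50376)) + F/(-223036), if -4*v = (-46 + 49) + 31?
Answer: 521703/55759 - 8449*√275734/275734 ≈ -6.7338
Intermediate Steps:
v = -17/2 (v = -((-46 + 49) + 31)/4 = -(3 + 31)/4 = -¼*34 = -17/2 ≈ -8.5000)
F = -2086812 (F = -7*546² = -7*298116 = -2086812)
((68 + v)*(-142))/(√(225358 + 50376)) + F/(-223036) = ((68 - 17/2)*(-142))/(√(225358 + 50376)) - 2086812/(-223036) = ((119/2)*(-142))/(√275734) - 2086812*(-1/223036) = -8449*√275734/275734 + 521703/55759 = 521703/55759 - 8449*√275734/275734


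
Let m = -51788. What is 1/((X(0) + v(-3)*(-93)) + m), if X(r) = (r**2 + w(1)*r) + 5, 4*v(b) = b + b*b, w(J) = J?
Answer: -2/103845 ≈ -1.9259e-5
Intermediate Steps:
v(b) = b/4 + b**2/4 (v(b) = (b + b*b)/4 = (b + b**2)/4 = b/4 + b**2/4)
X(r) = 5 + r + r**2 (X(r) = (r**2 + 1*r) + 5 = (r**2 + r) + 5 = (r + r**2) + 5 = 5 + r + r**2)
1/((X(0) + v(-3)*(-93)) + m) = 1/(((5 + 0 + 0**2) + ((1/4)*(-3)*(1 - 3))*(-93)) - 51788) = 1/(((5 + 0 + 0) + ((1/4)*(-3)*(-2))*(-93)) - 51788) = 1/((5 + (3/2)*(-93)) - 51788) = 1/((5 - 279/2) - 51788) = 1/(-269/2 - 51788) = 1/(-103845/2) = -2/103845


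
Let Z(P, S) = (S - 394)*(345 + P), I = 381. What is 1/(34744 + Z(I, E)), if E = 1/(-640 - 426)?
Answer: -533/133943263 ≈ -3.9793e-6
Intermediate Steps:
E = -1/1066 (E = 1/(-1066) = -1/1066 ≈ -0.00093809)
Z(P, S) = (-394 + S)*(345 + P)
1/(34744 + Z(I, E)) = 1/(34744 + (-135930 - 394*381 + 345*(-1/1066) + 381*(-1/1066))) = 1/(34744 + (-135930 - 150114 - 345/1066 - 381/1066)) = 1/(34744 - 152461815/533) = 1/(-133943263/533) = -533/133943263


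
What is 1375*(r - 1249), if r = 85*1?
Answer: -1600500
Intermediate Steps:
r = 85
1375*(r - 1249) = 1375*(85 - 1249) = 1375*(-1164) = -1600500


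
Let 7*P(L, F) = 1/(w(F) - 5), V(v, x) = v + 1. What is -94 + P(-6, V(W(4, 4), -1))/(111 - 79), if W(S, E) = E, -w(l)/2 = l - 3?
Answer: -189505/2016 ≈ -94.000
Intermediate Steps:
w(l) = 6 - 2*l (w(l) = -2*(l - 3) = -2*(-3 + l) = 6 - 2*l)
V(v, x) = 1 + v
P(L, F) = 1/(7*(1 - 2*F)) (P(L, F) = 1/(7*((6 - 2*F) - 5)) = 1/(7*(1 - 2*F)))
-94 + P(-6, V(W(4, 4), -1))/(111 - 79) = -94 + (-1/(-7 + 14*(1 + 4)))/(111 - 79) = -94 - 1/(-7 + 14*5)/32 = -94 - 1/(-7 + 70)*(1/32) = -94 - 1/63*(1/32) = -94 - 1*1/63*(1/32) = -94 - 1/63*1/32 = -94 - 1/2016 = -189505/2016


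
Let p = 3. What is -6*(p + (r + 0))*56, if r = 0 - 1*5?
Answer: 672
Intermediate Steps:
r = -5 (r = 0 - 5 = -5)
-6*(p + (r + 0))*56 = -6*(3 + (-5 + 0))*56 = -6*(3 - 5)*56 = -6*(-2)*56 = 12*56 = 672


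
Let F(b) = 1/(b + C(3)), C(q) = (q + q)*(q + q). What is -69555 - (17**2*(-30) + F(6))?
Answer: -2557171/42 ≈ -60885.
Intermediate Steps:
C(q) = 4*q**2 (C(q) = (2*q)*(2*q) = 4*q**2)
F(b) = 1/(36 + b) (F(b) = 1/(b + 4*3**2) = 1/(b + 4*9) = 1/(b + 36) = 1/(36 + b))
-69555 - (17**2*(-30) + F(6)) = -69555 - (17**2*(-30) + 1/(36 + 6)) = -69555 - (289*(-30) + 1/42) = -69555 - (-8670 + 1/42) = -69555 - 1*(-364139/42) = -69555 + 364139/42 = -2557171/42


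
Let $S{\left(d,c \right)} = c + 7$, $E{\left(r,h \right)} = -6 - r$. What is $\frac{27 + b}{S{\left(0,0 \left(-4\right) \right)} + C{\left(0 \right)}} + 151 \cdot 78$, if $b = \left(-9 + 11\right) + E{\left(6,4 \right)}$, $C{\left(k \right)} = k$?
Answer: $\frac{82463}{7} \approx 11780.0$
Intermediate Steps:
$S{\left(d,c \right)} = 7 + c$
$b = -10$ ($b = \left(-9 + 11\right) - 12 = 2 - 12 = -10$)
$\frac{27 + b}{S{\left(0,0 \left(-4\right) \right)} + C{\left(0 \right)}} + 151 \cdot 78 = \frac{27 - 10}{\left(7 + 0 \left(-4\right)\right) + 0} + 151 \cdot 78 = \frac{17}{\left(7 + 0\right) + 0} + 11778 = \frac{17}{7 + 0} + 11778 = \frac{17}{7} + 11778 = \frac{82463}{7}$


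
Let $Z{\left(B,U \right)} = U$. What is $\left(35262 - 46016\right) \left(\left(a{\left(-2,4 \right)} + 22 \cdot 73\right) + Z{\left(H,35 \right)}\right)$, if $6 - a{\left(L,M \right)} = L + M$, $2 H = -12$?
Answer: $-17690330$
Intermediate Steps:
$H = -6$ ($H = \frac{1}{2} \left(-12\right) = -6$)
$a{\left(L,M \right)} = 6 - L - M$ ($a{\left(L,M \right)} = 6 - \left(L + M\right) = 6 - L - M$)
$\left(35262 - 46016\right) \left(\left(a{\left(-2,4 \right)} + 22 \cdot 73\right) + Z{\left(H,35 \right)}\right) = \left(35262 - 46016\right) \left(\left(\left(6 - -2 - 4\right) + 22 \cdot 73\right) + 35\right) = - 10754 \left(\left(\left(6 + 2 - 4\right) + 1606\right) + 35\right) = - 10754 \left(\left(4 + 1606\right) + 35\right) = - 10754 \left(1610 + 35\right) = \left(-10754\right) 1645 = -17690330$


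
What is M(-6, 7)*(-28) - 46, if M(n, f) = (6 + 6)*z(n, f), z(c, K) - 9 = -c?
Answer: -5086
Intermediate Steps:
z(c, K) = 9 - c
M(n, f) = 108 - 12*n (M(n, f) = (6 + 6)*(9 - n) = 12*(9 - n) = 108 - 12*n)
M(-6, 7)*(-28) - 46 = (108 - 12*(-6))*(-28) - 46 = (108 + 72)*(-28) - 46 = 180*(-28) - 46 = -5040 - 46 = -5086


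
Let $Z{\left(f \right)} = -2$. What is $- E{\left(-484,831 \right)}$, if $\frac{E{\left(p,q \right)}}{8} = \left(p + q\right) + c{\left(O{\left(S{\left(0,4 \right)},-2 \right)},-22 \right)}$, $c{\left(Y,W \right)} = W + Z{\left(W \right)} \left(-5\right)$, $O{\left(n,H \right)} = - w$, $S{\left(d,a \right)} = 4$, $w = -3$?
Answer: $-2680$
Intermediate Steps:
$O{\left(n,H \right)} = 3$ ($O{\left(n,H \right)} = \left(-1\right) \left(-3\right) = 3$)
$c{\left(Y,W \right)} = 10 + W$ ($c{\left(Y,W \right)} = W - -10 = W + 10 = 10 + W$)
$E{\left(p,q \right)} = -96 + 8 p + 8 q$ ($E{\left(p,q \right)} = 8 \left(\left(p + q\right) + \left(10 - 22\right)\right) = 8 \left(\left(p + q\right) - 12\right) = 8 \left(-12 + p + q\right) = -96 + 8 p + 8 q$)
$- E{\left(-484,831 \right)} = - (-96 + 8 \left(-484\right) + 8 \cdot 831) = - (-96 - 3872 + 6648) = \left(-1\right) 2680 = -2680$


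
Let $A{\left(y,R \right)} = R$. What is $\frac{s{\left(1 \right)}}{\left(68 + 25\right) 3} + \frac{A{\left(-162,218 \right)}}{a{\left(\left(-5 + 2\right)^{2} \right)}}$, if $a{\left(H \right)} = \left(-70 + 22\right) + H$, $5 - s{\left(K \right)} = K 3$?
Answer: $- \frac{20248}{3627} \approx -5.5826$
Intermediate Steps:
$s{\left(K \right)} = 5 - 3 K$ ($s{\left(K \right)} = 5 - K 3 = 5 - 3 K$)
$a{\left(H \right)} = -48 + H$
$\frac{s{\left(1 \right)}}{\left(68 + 25\right) 3} + \frac{A{\left(-162,218 \right)}}{a{\left(\left(-5 + 2\right)^{2} \right)}} = \frac{5 - 3}{\left(68 + 25\right) 3} + \frac{218}{-48 + \left(-5 + 2\right)^{2}} = \frac{5 - 3}{93 \cdot 3} + \frac{218}{-48 + \left(-3\right)^{2}} = \frac{2}{279} + \frac{218}{-48 + 9} = 2 \cdot \frac{1}{279} + \frac{218}{-39} = \frac{2}{279} + 218 \left(- \frac{1}{39}\right) = \frac{2}{279} - \frac{218}{39} = - \frac{20248}{3627}$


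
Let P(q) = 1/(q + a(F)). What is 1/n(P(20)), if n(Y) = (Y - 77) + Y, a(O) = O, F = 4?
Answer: -12/923 ≈ -0.013001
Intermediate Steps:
P(q) = 1/(4 + q) (P(q) = 1/(q + 4) = 1/(4 + q))
n(Y) = -77 + 2*Y (n(Y) = (-77 + Y) + Y = -77 + 2*Y)
1/n(P(20)) = 1/(-77 + 2/(4 + 20)) = 1/(-77 + 2/24) = 1/(-77 + 2*(1/24)) = 1/(-77 + 1/12) = 1/(-923/12) = -12/923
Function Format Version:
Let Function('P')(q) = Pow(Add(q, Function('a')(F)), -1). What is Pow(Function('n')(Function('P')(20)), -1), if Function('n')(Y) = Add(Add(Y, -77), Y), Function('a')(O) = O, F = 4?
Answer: Rational(-12, 923) ≈ -0.013001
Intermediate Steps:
Function('P')(q) = Pow(Add(4, q), -1) (Function('P')(q) = Pow(Add(q, 4), -1) = Pow(Add(4, q), -1))
Function('n')(Y) = Add(-77, Mul(2, Y)) (Function('n')(Y) = Add(Add(-77, Y), Y) = Add(-77, Mul(2, Y)))
Pow(Function('n')(Function('P')(20)), -1) = Pow(Add(-77, Mul(2, Pow(Add(4, 20), -1))), -1) = Pow(Add(-77, Mul(2, Pow(24, -1))), -1) = Pow(Add(-77, Mul(2, Rational(1, 24))), -1) = Pow(Add(-77, Rational(1, 12)), -1) = Pow(Rational(-923, 12), -1) = Rational(-12, 923)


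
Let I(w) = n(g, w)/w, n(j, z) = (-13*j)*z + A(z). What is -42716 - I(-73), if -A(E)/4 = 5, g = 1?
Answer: -3117339/73 ≈ -42703.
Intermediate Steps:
A(E) = -20 (A(E) = -4*5 = -20)
n(j, z) = -20 - 13*j*z (n(j, z) = (-13*j)*z - 20 = -13*j*z - 20 = -20 - 13*j*z)
I(w) = (-20 - 13*w)/w (I(w) = (-20 - 13*1*w)/w = (-20 - 13*w)/w)
-42716 - I(-73) = -42716 - (-13 - 20/(-73)) = -42716 - (-13 - 20*(-1/73)) = -42716 - (-13 + 20/73) = -42716 - 1*(-929/73) = -42716 + 929/73 = -3117339/73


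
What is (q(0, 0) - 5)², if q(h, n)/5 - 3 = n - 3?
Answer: 25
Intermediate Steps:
q(h, n) = 5*n (q(h, n) = 15 + 5*(n - 3) = 15 + 5*(-3 + n) = 15 + (-15 + 5*n) = 5*n)
(q(0, 0) - 5)² = (5*0 - 5)² = (0 - 5)² = (-5)² = 25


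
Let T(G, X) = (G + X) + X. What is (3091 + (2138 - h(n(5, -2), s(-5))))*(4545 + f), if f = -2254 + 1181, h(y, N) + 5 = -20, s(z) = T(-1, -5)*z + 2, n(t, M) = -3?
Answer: 18241888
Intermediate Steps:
T(G, X) = G + 2*X
s(z) = 2 - 11*z (s(z) = (-1 + 2*(-5))*z + 2 = (-1 - 10)*z + 2 = -11*z + 2 = 2 - 11*z)
h(y, N) = -25 (h(y, N) = -5 - 20 = -25)
f = -1073
(3091 + (2138 - h(n(5, -2), s(-5))))*(4545 + f) = (3091 + (2138 - 1*(-25)))*(4545 - 1073) = (3091 + (2138 + 25))*3472 = (3091 + 2163)*3472 = 5254*3472 = 18241888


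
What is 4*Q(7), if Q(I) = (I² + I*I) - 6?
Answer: 368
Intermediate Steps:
Q(I) = -6 + 2*I² (Q(I) = (I² + I²) - 6 = 2*I² - 6 = -6 + 2*I²)
4*Q(7) = 4*(-6 + 2*7²) = 4*(-6 + 2*49) = 4*(-6 + 98) = 4*92 = 368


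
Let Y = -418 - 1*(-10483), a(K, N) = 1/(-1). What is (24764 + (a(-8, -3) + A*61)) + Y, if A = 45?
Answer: 37573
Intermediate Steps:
a(K, N) = -1
Y = 10065 (Y = -418 + 10483 = 10065)
(24764 + (a(-8, -3) + A*61)) + Y = (24764 + (-1 + 45*61)) + 10065 = (24764 + (-1 + 2745)) + 10065 = (24764 + 2744) + 10065 = 27508 + 10065 = 37573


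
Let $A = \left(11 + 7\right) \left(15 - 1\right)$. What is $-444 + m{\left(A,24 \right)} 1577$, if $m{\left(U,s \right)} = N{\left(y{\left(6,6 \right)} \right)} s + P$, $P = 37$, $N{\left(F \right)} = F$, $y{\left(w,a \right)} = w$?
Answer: $284993$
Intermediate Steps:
$A = 252$ ($A = 18 \cdot 14 = 252$)
$m{\left(U,s \right)} = 37 + 6 s$ ($m{\left(U,s \right)} = 6 s + 37 = 37 + 6 s$)
$-444 + m{\left(A,24 \right)} 1577 = -444 + \left(37 + 6 \cdot 24\right) 1577 = -444 + \left(37 + 144\right) 1577 = -444 + 181 \cdot 1577 = -444 + 285437 = 284993$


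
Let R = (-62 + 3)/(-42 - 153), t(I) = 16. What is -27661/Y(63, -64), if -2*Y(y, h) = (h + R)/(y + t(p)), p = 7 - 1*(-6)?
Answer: -852235410/12421 ≈ -68613.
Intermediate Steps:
p = 13 (p = 7 + 6 = 13)
R = 59/195 (R = -59/(-195) = -59*(-1/195) = 59/195 ≈ 0.30256)
Y(y, h) = -(59/195 + h)/(2*(16 + y)) (Y(y, h) = -(h + 59/195)/(2*(y + 16)) = -(59/195 + h)/(2*(16 + y)))
-27661/Y(63, -64) = -27661*390*(16 + 63)/(-59 - 195*(-64)) = -27661*30810/(-59 + 12480) = -27661/((1/390)*(1/79)*12421) = -27661/12421/30810 = -27661*30810/12421 = -852235410/12421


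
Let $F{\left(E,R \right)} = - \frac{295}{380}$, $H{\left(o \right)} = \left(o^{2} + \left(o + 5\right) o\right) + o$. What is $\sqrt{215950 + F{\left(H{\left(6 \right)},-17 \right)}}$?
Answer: $\frac{\sqrt{311830679}}{38} \approx 464.7$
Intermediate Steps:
$H{\left(o \right)} = o + o^{2} + o \left(5 + o\right)$ ($H{\left(o \right)} = \left(o^{2} + \left(5 + o\right) o\right) + o = \left(o^{2} + o \left(5 + o\right)\right) + o = o + o^{2} + o \left(5 + o\right)$)
$F{\left(E,R \right)} = - \frac{59}{76}$ ($F{\left(E,R \right)} = \left(-295\right) \frac{1}{380} = - \frac{59}{76}$)
$\sqrt{215950 + F{\left(H{\left(6 \right)},-17 \right)}} = \sqrt{215950 - \frac{59}{76}} = \sqrt{\frac{16412141}{76}} = \frac{\sqrt{311830679}}{38}$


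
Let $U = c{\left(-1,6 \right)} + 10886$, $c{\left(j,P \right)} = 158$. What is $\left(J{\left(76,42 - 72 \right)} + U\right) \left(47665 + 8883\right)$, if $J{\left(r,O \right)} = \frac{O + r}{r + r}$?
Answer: $\frac{11866131279}{19} \approx 6.2453 \cdot 10^{8}$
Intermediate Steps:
$J{\left(r,O \right)} = \frac{O + r}{2 r}$
$U = 11044$ ($U = 158 + 10886 = 11044$)
$\left(J{\left(76,42 - 72 \right)} + U\right) \left(47665 + 8883\right) = \left(\frac{\left(42 - 72\right) + 76}{2 \cdot 76} + 11044\right) \left(47665 + 8883\right) = \left(\frac{1}{2} \cdot \frac{1}{76} \left(\left(42 - 72\right) + 76\right) + 11044\right) 56548 = \left(\frac{1}{2} \cdot \frac{1}{76} \left(-30 + 76\right) + 11044\right) 56548 = \left(\frac{1}{2} \cdot \frac{1}{76} \cdot 46 + 11044\right) 56548 = \left(\frac{23}{76} + 11044\right) 56548 = \frac{839367}{76} \cdot 56548 = \frac{11866131279}{19}$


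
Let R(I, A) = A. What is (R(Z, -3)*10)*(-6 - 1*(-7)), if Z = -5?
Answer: -30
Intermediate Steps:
(R(Z, -3)*10)*(-6 - 1*(-7)) = (-3*10)*(-6 - 1*(-7)) = -30*(-6 + 7) = -30*1 = -30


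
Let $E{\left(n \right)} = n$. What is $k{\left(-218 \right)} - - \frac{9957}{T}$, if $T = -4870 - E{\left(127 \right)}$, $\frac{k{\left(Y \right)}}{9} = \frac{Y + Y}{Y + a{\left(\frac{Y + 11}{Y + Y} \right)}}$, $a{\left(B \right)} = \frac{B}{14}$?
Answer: $\frac{106441183707}{6648333605} \approx 16.01$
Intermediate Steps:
$a{\left(B \right)} = \frac{B}{14}$ ($a{\left(B \right)} = B \frac{1}{14} = \frac{B}{14}$)
$k{\left(Y \right)} = \frac{18 Y}{Y + \frac{11 + Y}{28 Y}}$ ($k{\left(Y \right)} = 9 \frac{Y + Y}{Y + \frac{\left(Y + 11\right) \frac{1}{Y + Y}}{14}} = 9 \frac{2 Y}{Y + \frac{\left(11 + Y\right) \frac{1}{2 Y}}{14}} = 9 \frac{2 Y}{Y + \frac{\frac{1}{2} \frac{1}{Y} \left(11 + Y\right)}{14}} = 9 \frac{2 Y}{Y + \frac{11 + Y}{28 Y}} = \frac{18 Y}{Y + \frac{11 + Y}{28 Y}}$)
$T = -4997$ ($T = -4870 - 127 = -4997$)
$k{\left(-218 \right)} - - \frac{9957}{T} = \frac{504 \left(-218\right)^{2}}{11 - 218 + 28 \left(-218\right)^{2}} - - \frac{9957}{-4997} = 504 \cdot 47524 \frac{1}{11 - 218 + 28 \cdot 47524} - \left(-9957\right) \left(- \frac{1}{4997}\right) = 504 \cdot 47524 \frac{1}{11 - 218 + 1330672} - \frac{9957}{4997} = 504 \cdot 47524 \cdot \frac{1}{1330465} - \frac{9957}{4997} = \frac{23952096}{1330465} - \frac{9957}{4997} = \frac{106441183707}{6648333605}$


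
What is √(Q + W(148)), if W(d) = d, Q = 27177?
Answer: 5*√1093 ≈ 165.30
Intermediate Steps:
√(Q + W(148)) = √(27177 + 148) = √27325 = 5*√1093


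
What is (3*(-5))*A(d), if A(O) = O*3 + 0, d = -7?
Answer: 315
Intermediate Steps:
A(O) = 3*O (A(O) = 3*O + 0 = 3*O)
(3*(-5))*A(d) = (3*(-5))*(3*(-7)) = -15*(-21) = 315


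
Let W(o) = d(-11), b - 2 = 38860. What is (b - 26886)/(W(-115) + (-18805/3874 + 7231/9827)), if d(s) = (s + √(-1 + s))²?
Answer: 455923900848*I/(1675071112*√3 + 3992824141*I) ≈ 74.729 + 54.301*I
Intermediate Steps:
b = 38862 (b = 2 + 38860 = 38862)
W(o) = (-11 + 2*I*√3)² (W(o) = (-11 + √(-1 - 11))² = (-11 + √(-12))² = (-11 + 2*I*√3)²)
(b - 26886)/(W(-115) + (-18805/3874 + 7231/9827)) = (38862 - 26886)/((109 - 44*I*√3) + (-18805/3874 + 7231/9827)) = 11976/((109 - 44*I*√3) + (-18805*1/3874 + 7231*(1/9827))) = 11976/((109 - 44*I*√3) + (-18805/3874 + 7231/9827)) = 11976/((109 - 44*I*√3) - 156783841/38069798) = 11976/(3992824141/38069798 - 44*I*√3)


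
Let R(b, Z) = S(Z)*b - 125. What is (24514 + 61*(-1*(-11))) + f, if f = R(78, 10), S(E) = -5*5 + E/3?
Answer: 23370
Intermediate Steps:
S(E) = -25 + E/3 (S(E) = -25 + E*(⅓) = -25 + E/3)
R(b, Z) = -125 + b*(-25 + Z/3) (R(b, Z) = (-25 + Z/3)*b - 125 = b*(-25 + Z/3) - 125 = -125 + b*(-25 + Z/3))
f = -1815 (f = -125 + (⅓)*78*(-75 + 10) = -125 + (⅓)*78*(-65) = -125 - 1690 = -1815)
(24514 + 61*(-1*(-11))) + f = (24514 + 61*(-1*(-11))) - 1815 = (24514 + 61*11) - 1815 = (24514 + 671) - 1815 = 25185 - 1815 = 23370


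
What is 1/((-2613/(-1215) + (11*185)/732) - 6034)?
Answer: -98820/595792631 ≈ -0.00016586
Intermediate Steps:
1/((-2613/(-1215) + (11*185)/732) - 6034) = 1/((-2613*(-1/1215) + 2035*(1/732)) - 6034) = 1/((871/405 + 2035/732) - 6034) = 1/(487249/98820 - 6034) = 1/(-595792631/98820) = -98820/595792631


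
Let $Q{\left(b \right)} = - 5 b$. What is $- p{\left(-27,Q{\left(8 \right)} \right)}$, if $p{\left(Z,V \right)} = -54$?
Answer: $54$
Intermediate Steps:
$- p{\left(-27,Q{\left(8 \right)} \right)} = \left(-1\right) \left(-54\right) = 54$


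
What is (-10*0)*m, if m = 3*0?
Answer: 0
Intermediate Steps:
m = 0
(-10*0)*m = -10*0*0 = 0*0 = 0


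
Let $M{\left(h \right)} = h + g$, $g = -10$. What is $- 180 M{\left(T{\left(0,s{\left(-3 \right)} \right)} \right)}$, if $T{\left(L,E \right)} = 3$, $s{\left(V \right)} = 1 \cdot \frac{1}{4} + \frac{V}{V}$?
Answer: $1260$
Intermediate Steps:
$s{\left(V \right)} = \frac{5}{4}$ ($s{\left(V \right)} = 1 \cdot \frac{1}{4} + 1 = \frac{1}{4} + 1 = \frac{5}{4}$)
$M{\left(h \right)} = -10 + h$ ($M{\left(h \right)} = h - 10 = -10 + h$)
$- 180 M{\left(T{\left(0,s{\left(-3 \right)} \right)} \right)} = - 180 \left(-10 + 3\right) = \left(-180\right) \left(-7\right) = 1260$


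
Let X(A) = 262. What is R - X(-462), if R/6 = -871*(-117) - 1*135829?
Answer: -203794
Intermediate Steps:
R = -203532 (R = 6*(-871*(-117) - 1*135829) = 6*(101907 - 135829) = 6*(-33922) = -203532)
R - X(-462) = -203532 - 1*262 = -203532 - 262 = -203794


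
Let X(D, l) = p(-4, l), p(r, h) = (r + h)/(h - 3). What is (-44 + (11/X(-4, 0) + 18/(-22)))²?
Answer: 2588881/1936 ≈ 1337.2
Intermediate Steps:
p(r, h) = (h + r)/(-3 + h)
X(D, l) = (-4 + l)/(-3 + l) (X(D, l) = (l - 4)/(-3 + l) = (-4 + l)/(-3 + l))
(-44 + (11/X(-4, 0) + 18/(-22)))² = (-44 + (11/(((-4 + 0)/(-3 + 0))) + 18/(-22)))² = (-44 + (11/((-4/(-3))) + 18*(-1/22)))² = (-44 + (11/((-⅓*(-4))) - 9/11))² = (-44 + (11/(4/3) - 9/11))² = (-44 + (11*(¾) - 9/11))² = (-44 + (33/4 - 9/11))² = (-44 + 327/44)² = (-1609/44)² = 2588881/1936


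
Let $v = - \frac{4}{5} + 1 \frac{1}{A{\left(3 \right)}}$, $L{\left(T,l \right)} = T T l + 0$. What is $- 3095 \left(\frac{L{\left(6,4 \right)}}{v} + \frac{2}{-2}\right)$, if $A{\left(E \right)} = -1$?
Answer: $250695$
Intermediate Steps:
$L{\left(T,l \right)} = l T^{2}$ ($L{\left(T,l \right)} = T^{2} l + 0 = l T^{2} + 0 = l T^{2}$)
$v = - \frac{9}{5}$ ($v = - \frac{4}{5} + 1 \frac{1}{-1} = \left(-4\right) \frac{1}{5} + 1 \left(-1\right) = - \frac{4}{5} - 1 = - \frac{9}{5} \approx -1.8$)
$- 3095 \left(\frac{L{\left(6,4 \right)}}{v} + \frac{2}{-2}\right) = - 3095 \left(\frac{4 \cdot 6^{2}}{- \frac{9}{5}} + \frac{2}{-2}\right) = - 3095 \left(4 \cdot 36 \left(- \frac{5}{9}\right) + 2 \left(- \frac{1}{2}\right)\right) = - 3095 \left(144 \left(- \frac{5}{9}\right) - 1\right) = - 3095 \left(-80 - 1\right) = \left(-3095\right) \left(-81\right) = 250695$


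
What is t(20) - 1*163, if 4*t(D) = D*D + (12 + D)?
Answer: -55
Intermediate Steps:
t(D) = 3 + D/4 + D²/4 (t(D) = (D*D + (12 + D))/4 = (D² + (12 + D))/4 = (12 + D + D²)/4 = 3 + D/4 + D²/4)
t(20) - 1*163 = (3 + (¼)*20 + (¼)*20²) - 1*163 = (3 + 5 + (¼)*400) - 163 = (3 + 5 + 100) - 163 = 108 - 163 = -55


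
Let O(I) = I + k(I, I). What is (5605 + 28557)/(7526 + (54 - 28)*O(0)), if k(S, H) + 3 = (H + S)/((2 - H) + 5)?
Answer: 899/196 ≈ 4.5867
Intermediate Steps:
k(S, H) = -3 + (H + S)/(7 - H) (k(S, H) = -3 + (H + S)/((2 - H) + 5) = -3 + (H + S)/(7 - H))
O(I) = I + (21 - 5*I)/(-7 + I) (O(I) = I + (21 - I - 4*I)/(-7 + I) = I + (21 - 5*I)/(-7 + I))
(5605 + 28557)/(7526 + (54 - 28)*O(0)) = (5605 + 28557)/(7526 + (54 - 28)*((21 + 0² - 12*0)/(-7 + 0))) = 34162/(7526 + 26*((21 + 0 + 0)/(-7))) = 34162/(7526 + 26*(-⅐*21)) = 34162/(7526 + 26*(-3)) = 34162/(7526 - 78) = 34162/7448 = 34162*(1/7448) = 899/196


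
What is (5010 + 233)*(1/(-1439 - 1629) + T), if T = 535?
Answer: 8605750097/3068 ≈ 2.8050e+6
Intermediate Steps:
(5010 + 233)*(1/(-1439 - 1629) + T) = (5010 + 233)*(1/(-1439 - 1629) + 535) = 5243*(1/(-3068) + 535) = 5243*(-1/3068 + 535) = 5243*(1641379/3068) = 8605750097/3068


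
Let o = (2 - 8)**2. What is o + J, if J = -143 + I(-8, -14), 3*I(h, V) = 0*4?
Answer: -107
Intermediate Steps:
I(h, V) = 0 (I(h, V) = (0*4)/3 = (1/3)*0 = 0)
J = -143 (J = -143 + 0 = -143)
o = 36 (o = (-6)**2 = 36)
o + J = 36 - 143 = -107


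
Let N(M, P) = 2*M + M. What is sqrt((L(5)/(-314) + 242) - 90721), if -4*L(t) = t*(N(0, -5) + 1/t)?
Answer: 27*I*sqrt(48948518)/628 ≈ 300.8*I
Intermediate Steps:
N(M, P) = 3*M
L(t) = -1/4 (L(t) = -t*(3*0 + 1/t)/4 = -t*(0 + 1/t)/4 = -t/(4*t) = -1/4*1 = -1/4)
sqrt((L(5)/(-314) + 242) - 90721) = sqrt((-1/4/(-314) + 242) - 90721) = sqrt((-1/314*(-1/4) + 242) - 90721) = sqrt((1/1256 + 242) - 90721) = sqrt(303953/1256 - 90721) = sqrt(-113641623/1256) = 27*I*sqrt(48948518)/628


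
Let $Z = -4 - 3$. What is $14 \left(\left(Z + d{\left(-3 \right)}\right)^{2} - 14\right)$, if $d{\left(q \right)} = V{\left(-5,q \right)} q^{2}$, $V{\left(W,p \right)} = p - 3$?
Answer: $51898$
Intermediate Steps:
$V{\left(W,p \right)} = -3 + p$
$d{\left(q \right)} = q^{2} \left(-3 + q\right)$ ($d{\left(q \right)} = \left(-3 + q\right) q^{2} = q^{2} \left(-3 + q\right)$)
$Z = -7$ ($Z = -4 - 3 = -7$)
$14 \left(\left(Z + d{\left(-3 \right)}\right)^{2} - 14\right) = 14 \left(\left(-7 + \left(-3\right)^{2} \left(-3 - 3\right)\right)^{2} - 14\right) = 14 \left(\left(-7 + 9 \left(-6\right)\right)^{2} - 14\right) = 14 \left(\left(-7 - 54\right)^{2} - 14\right) = 14 \left(\left(-61\right)^{2} - 14\right) = 14 \left(3721 - 14\right) = 14 \cdot 3707 = 51898$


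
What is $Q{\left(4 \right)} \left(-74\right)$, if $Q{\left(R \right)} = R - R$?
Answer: $0$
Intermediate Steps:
$Q{\left(R \right)} = 0$
$Q{\left(4 \right)} \left(-74\right) = 0 \left(-74\right) = 0$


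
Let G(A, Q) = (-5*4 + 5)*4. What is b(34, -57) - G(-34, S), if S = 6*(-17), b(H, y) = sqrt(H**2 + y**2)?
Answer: 60 + sqrt(4405) ≈ 126.37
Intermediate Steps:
S = -102
G(A, Q) = -60 (G(A, Q) = (-20 + 5)*4 = -15*4 = -60)
b(34, -57) - G(-34, S) = sqrt(34**2 + (-57)**2) - 1*(-60) = sqrt(1156 + 3249) + 60 = sqrt(4405) + 60 = 60 + sqrt(4405)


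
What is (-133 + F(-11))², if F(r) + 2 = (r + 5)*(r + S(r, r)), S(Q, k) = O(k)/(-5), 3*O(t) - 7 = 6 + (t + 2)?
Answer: 113569/25 ≈ 4542.8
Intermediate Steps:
O(t) = 5 + t/3 (O(t) = 7/3 + (6 + (t + 2))/3 = 7/3 + (6 + (2 + t))/3 = 7/3 + (8 + t)/3 = 7/3 + (8/3 + t/3) = 5 + t/3)
S(Q, k) = -1 - k/15 (S(Q, k) = (5 + k/3)/(-5) = (5 + k/3)*(-⅕) = -1 - k/15)
F(r) = -2 + (-1 + 14*r/15)*(5 + r) (F(r) = -2 + (r + 5)*(r + (-1 - r/15)) = -2 + (5 + r)*(-1 + 14*r/15) = -2 + (-1 + 14*r/15)*(5 + r))
(-133 + F(-11))² = (-133 + (-7 + (11/3)*(-11) + (14/15)*(-11)²))² = (-133 + (-7 - 121/3 + (14/15)*121))² = (-133 + (-7 - 121/3 + 1694/15))² = (-133 + 328/5)² = (-337/5)² = 113569/25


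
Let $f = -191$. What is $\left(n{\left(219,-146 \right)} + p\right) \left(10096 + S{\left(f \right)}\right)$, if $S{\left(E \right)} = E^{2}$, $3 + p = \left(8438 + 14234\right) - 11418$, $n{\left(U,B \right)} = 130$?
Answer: $530092837$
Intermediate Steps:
$p = 11251$ ($p = -3 + \left(\left(8438 + 14234\right) - 11418\right) = -3 + \left(22672 - 11418\right) = -3 + 11254 = 11251$)
$\left(n{\left(219,-146 \right)} + p\right) \left(10096 + S{\left(f \right)}\right) = \left(130 + 11251\right) \left(10096 + \left(-191\right)^{2}\right) = 11381 \left(10096 + 36481\right) = 11381 \cdot 46577 = 530092837$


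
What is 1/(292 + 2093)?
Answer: 1/2385 ≈ 0.00041929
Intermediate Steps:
1/(292 + 2093) = 1/2385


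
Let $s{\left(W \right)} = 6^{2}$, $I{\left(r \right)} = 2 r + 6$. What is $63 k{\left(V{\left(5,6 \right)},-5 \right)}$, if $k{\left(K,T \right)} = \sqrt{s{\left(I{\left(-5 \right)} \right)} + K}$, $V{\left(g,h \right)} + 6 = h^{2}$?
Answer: $63 \sqrt{66} \approx 511.81$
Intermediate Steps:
$I{\left(r \right)} = 6 + 2 r$
$s{\left(W \right)} = 36$
$V{\left(g,h \right)} = -6 + h^{2}$
$k{\left(K,T \right)} = \sqrt{36 + K}$
$63 k{\left(V{\left(5,6 \right)},-5 \right)} = 63 \sqrt{36 - \left(6 - 6^{2}\right)} = 63 \sqrt{36 + \left(-6 + 36\right)} = 63 \sqrt{36 + 30} = 63 \sqrt{66}$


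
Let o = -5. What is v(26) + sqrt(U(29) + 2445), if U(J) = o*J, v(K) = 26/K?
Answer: 1 + 10*sqrt(23) ≈ 48.958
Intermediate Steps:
U(J) = -5*J
v(26) + sqrt(U(29) + 2445) = 26/26 + sqrt(-5*29 + 2445) = 26*(1/26) + sqrt(-145 + 2445) = 1 + sqrt(2300) = 1 + 10*sqrt(23)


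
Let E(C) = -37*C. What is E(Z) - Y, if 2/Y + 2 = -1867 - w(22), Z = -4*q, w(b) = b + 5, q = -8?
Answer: -1122431/948 ≈ -1184.0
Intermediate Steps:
w(b) = 5 + b
Z = 32 (Z = -4*(-8) = 32)
Y = -1/948 (Y = 2/(-2 + (-1867 - (5 + 22))) = 2/(-2 + (-1867 - 1*27)) = 2/(-2 + (-1867 - 27)) = 2/(-2 - 1894) = 2/(-1896) = 2*(-1/1896) = -1/948 ≈ -0.0010549)
E(Z) - Y = -37*32 - 1*(-1/948) = -1184 + 1/948 = -1122431/948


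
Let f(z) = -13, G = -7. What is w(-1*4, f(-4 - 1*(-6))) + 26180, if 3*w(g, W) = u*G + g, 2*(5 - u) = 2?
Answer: 78508/3 ≈ 26169.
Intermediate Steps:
u = 4 (u = 5 - ½*2 = 5 - 1 = 4)
w(g, W) = -28/3 + g/3 (w(g, W) = (4*(-7) + g)/3 = (-28 + g)/3 = -28/3 + g/3)
w(-1*4, f(-4 - 1*(-6))) + 26180 = (-28/3 + (-1*4)/3) + 26180 = (-28/3 + (⅓)*(-4)) + 26180 = (-28/3 - 4/3) + 26180 = -32/3 + 26180 = 78508/3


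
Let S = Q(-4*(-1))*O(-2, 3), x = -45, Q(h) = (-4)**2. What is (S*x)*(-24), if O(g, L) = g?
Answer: -34560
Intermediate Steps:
Q(h) = 16
S = -32 (S = 16*(-2) = -32)
(S*x)*(-24) = -32*(-45)*(-24) = 1440*(-24) = -34560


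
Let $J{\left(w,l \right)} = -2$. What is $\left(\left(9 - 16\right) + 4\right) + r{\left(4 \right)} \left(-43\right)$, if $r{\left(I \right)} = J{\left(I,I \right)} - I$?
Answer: $255$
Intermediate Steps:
$r{\left(I \right)} = -2 - I$
$\left(\left(9 - 16\right) + 4\right) + r{\left(4 \right)} \left(-43\right) = \left(\left(9 - 16\right) + 4\right) + \left(-2 - 4\right) \left(-43\right) = \left(-7 + 4\right) + \left(-2 - 4\right) \left(-43\right) = -3 - -258 = -3 + 258 = 255$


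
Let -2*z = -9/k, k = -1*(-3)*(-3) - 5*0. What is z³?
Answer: -⅛ ≈ -0.12500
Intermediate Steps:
k = -9 (k = 3*(-3) + 0 = -9 + 0 = -9)
z = -½ (z = -(-9)/(2*(-9)) = -(-9)*(-1)/(2*9) = -½*1 = -½ ≈ -0.50000)
z³ = (-½)³ = -⅛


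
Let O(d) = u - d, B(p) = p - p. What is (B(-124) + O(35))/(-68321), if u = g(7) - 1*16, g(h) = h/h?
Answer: 50/68321 ≈ 0.00073184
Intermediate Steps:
B(p) = 0
g(h) = 1
u = -15 (u = 1 - 1*16 = 1 - 16 = -15)
O(d) = -15 - d
(B(-124) + O(35))/(-68321) = (0 + (-15 - 1*35))/(-68321) = (0 + (-15 - 35))*(-1/68321) = (0 - 50)*(-1/68321) = -50*(-1/68321) = 50/68321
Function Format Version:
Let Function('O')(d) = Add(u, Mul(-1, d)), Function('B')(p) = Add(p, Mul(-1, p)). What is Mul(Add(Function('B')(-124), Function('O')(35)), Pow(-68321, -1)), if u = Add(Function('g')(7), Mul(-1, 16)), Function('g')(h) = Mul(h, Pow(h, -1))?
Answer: Rational(50, 68321) ≈ 0.00073184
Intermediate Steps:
Function('B')(p) = 0
Function('g')(h) = 1
u = -15 (u = Add(1, Mul(-1, 16)) = Add(1, -16) = -15)
Function('O')(d) = Add(-15, Mul(-1, d))
Mul(Add(Function('B')(-124), Function('O')(35)), Pow(-68321, -1)) = Mul(Add(0, Add(-15, Mul(-1, 35))), Pow(-68321, -1)) = Mul(Add(0, Add(-15, -35)), Rational(-1, 68321)) = Mul(Add(0, -50), Rational(-1, 68321)) = Mul(-50, Rational(-1, 68321)) = Rational(50, 68321)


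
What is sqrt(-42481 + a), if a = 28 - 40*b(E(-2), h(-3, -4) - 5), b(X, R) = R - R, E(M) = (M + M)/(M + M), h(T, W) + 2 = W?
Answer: 3*I*sqrt(4717) ≈ 206.04*I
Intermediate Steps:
h(T, W) = -2 + W
E(M) = 1 (E(M) = (2*M)/((2*M)) = (2*M)*(1/(2*M)) = 1)
b(X, R) = 0
a = 28 (a = 28 - 40*0 = 28 + 0 = 28)
sqrt(-42481 + a) = sqrt(-42481 + 28) = sqrt(-42453) = 3*I*sqrt(4717)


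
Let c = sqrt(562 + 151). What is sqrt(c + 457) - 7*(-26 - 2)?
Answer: 196 + sqrt(457 + sqrt(713)) ≈ 217.99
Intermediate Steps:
c = sqrt(713) ≈ 26.702
sqrt(c + 457) - 7*(-26 - 2) = sqrt(sqrt(713) + 457) - 7*(-26 - 2) = sqrt(457 + sqrt(713)) - 7*(-28) = sqrt(457 + sqrt(713)) - 1*(-196) = sqrt(457 + sqrt(713)) + 196 = 196 + sqrt(457 + sqrt(713))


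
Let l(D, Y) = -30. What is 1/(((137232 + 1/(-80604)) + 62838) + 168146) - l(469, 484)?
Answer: 890390554494/29679682463 ≈ 30.000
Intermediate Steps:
1/(((137232 + 1/(-80604)) + 62838) + 168146) - l(469, 484) = 1/(((137232 + 1/(-80604)) + 62838) + 168146) - 1*(-30) = 1/(((137232 - 1/80604) + 62838) + 168146) + 30 = 1/((11061448127/80604 + 62838) + 168146) + 30 = 1/(16126442279/80604 + 168146) + 30 = 1/(29679682463/80604) + 30 = 80604/29679682463 + 30 = 890390554494/29679682463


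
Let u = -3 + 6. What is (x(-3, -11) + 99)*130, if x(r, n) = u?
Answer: 13260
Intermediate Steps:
u = 3
x(r, n) = 3
(x(-3, -11) + 99)*130 = (3 + 99)*130 = 102*130 = 13260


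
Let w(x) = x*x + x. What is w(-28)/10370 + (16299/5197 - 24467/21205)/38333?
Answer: 63918056628370/876138076220117 ≈ 0.072954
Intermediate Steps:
w(x) = x + x² (w(x) = x² + x = x + x²)
w(-28)/10370 + (16299/5197 - 24467/21205)/38333 = -28*(1 - 28)/10370 + (16299/5197 - 24467/21205)/38333 = -28*(-27)*(1/10370) + (16299*(1/5197) - 24467*1/21205)*(1/38333) = 756*(1/10370) + (16299/5197 - 24467/21205)*(1/38333) = 378/5185 + (218465296/110202385)*(1/38333) = 378/5185 + 218465296/4224388024205 = 63918056628370/876138076220117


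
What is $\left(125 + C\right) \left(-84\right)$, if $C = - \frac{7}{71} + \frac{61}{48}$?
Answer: $- \frac{3009965}{284} \approx -10598.0$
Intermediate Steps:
$C = \frac{3995}{3408}$ ($C = \left(-7\right) \frac{1}{71} + 61 \cdot \frac{1}{48} = - \frac{7}{71} + \frac{61}{48} = \frac{3995}{3408} \approx 1.1722$)
$\left(125 + C\right) \left(-84\right) = \left(125 + \frac{3995}{3408}\right) \left(-84\right) = \frac{429995}{3408} \left(-84\right) = - \frac{3009965}{284}$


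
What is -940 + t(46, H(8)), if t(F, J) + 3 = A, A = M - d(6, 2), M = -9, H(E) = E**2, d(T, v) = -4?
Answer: -948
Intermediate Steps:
A = -5 (A = -9 - 1*(-4) = -9 + 4 = -5)
t(F, J) = -8 (t(F, J) = -3 - 5 = -8)
-940 + t(46, H(8)) = -940 - 8 = -948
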